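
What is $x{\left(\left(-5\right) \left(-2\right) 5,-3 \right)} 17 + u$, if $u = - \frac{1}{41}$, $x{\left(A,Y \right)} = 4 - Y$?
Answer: $\frac{4878}{41} \approx 118.98$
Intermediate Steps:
$u = - \frac{1}{41}$ ($u = \left(-1\right) \frac{1}{41} = - \frac{1}{41} \approx -0.02439$)
$x{\left(\left(-5\right) \left(-2\right) 5,-3 \right)} 17 + u = \left(4 - -3\right) 17 - \frac{1}{41} = \left(4 + 3\right) 17 - \frac{1}{41} = 7 \cdot 17 - \frac{1}{41} = 119 - \frac{1}{41} = \frac{4878}{41}$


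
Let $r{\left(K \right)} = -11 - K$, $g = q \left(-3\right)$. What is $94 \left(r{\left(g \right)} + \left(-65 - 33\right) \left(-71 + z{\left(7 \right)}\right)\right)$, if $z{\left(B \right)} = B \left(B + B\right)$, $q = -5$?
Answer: $-251168$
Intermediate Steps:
$z{\left(B \right)} = 2 B^{2}$ ($z{\left(B \right)} = B 2 B = 2 B^{2}$)
$g = 15$ ($g = \left(-5\right) \left(-3\right) = 15$)
$94 \left(r{\left(g \right)} + \left(-65 - 33\right) \left(-71 + z{\left(7 \right)}\right)\right) = 94 \left(\left(-11 - 15\right) + \left(-65 - 33\right) \left(-71 + 2 \cdot 7^{2}\right)\right) = 94 \left(\left(-11 - 15\right) - 98 \left(-71 + 2 \cdot 49\right)\right) = 94 \left(-26 - 98 \left(-71 + 98\right)\right) = 94 \left(-26 - 2646\right) = 94 \left(-2672\right) = -251168$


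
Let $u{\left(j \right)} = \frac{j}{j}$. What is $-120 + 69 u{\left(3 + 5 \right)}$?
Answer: $-51$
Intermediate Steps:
$u{\left(j \right)} = 1$
$-120 + 69 u{\left(3 + 5 \right)} = -120 + 69 \cdot 1 = -120 + 69 = -51$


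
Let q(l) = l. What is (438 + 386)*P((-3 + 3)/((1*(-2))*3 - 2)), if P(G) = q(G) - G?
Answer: 0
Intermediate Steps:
P(G) = 0 (P(G) = G - G = 0)
(438 + 386)*P((-3 + 3)/((1*(-2))*3 - 2)) = (438 + 386)*0 = 824*0 = 0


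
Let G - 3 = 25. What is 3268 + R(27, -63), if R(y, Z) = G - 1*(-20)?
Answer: 3316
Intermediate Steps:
G = 28 (G = 3 + 25 = 28)
R(y, Z) = 48 (R(y, Z) = 28 - 1*(-20) = 28 + 20 = 48)
3268 + R(27, -63) = 3268 + 48 = 3316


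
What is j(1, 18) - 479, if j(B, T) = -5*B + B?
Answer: -483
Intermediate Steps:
j(B, T) = -4*B
j(1, 18) - 479 = -4*1 - 479 = -4 - 479 = -483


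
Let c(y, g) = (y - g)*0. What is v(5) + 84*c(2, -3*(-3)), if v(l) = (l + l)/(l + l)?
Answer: 1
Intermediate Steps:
v(l) = 1 (v(l) = (2*l)/((2*l)) = (2*l)*(1/(2*l)) = 1)
c(y, g) = 0
v(5) + 84*c(2, -3*(-3)) = 1 + 84*0 = 1 + 0 = 1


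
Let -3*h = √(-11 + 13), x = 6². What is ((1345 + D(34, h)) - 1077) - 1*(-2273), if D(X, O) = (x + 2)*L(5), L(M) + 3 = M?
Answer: 2617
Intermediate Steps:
L(M) = -3 + M
x = 36
h = -√2/3 (h = -√(-11 + 13)/3 = -√2/3 ≈ -0.47140)
D(X, O) = 76 (D(X, O) = (36 + 2)*(-3 + 5) = 38*2 = 76)
((1345 + D(34, h)) - 1077) - 1*(-2273) = ((1345 + 76) - 1077) - 1*(-2273) = (1421 - 1077) + 2273 = 344 + 2273 = 2617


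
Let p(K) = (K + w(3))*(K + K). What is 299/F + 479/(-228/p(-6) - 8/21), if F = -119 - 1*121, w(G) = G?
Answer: -818773/11280 ≈ -72.586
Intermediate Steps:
F = -240 (F = -119 - 121 = -240)
p(K) = 2*K*(3 + K) (p(K) = (K + 3)*(K + K) = (3 + K)*(2*K) = 2*K*(3 + K))
299/F + 479/(-228/p(-6) - 8/21) = 299/(-240) + 479/(-228*(-1/(12*(3 - 6))) - 8/21) = 299*(-1/240) + 479/(-228/(2*(-6)*(-3)) - 8*1/21) = -299/240 + 479/(-228/36 - 8/21) = -299/240 + 479/(-228*1/36 - 8/21) = -299/240 + 479/(-19/3 - 8/21) = -299/240 + 479/(-47/7) = -299/240 + 479*(-7/47) = -299/240 - 3353/47 = -818773/11280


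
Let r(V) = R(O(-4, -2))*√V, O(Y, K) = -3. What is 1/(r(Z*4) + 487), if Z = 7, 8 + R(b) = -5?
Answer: 487/232437 + 26*√7/232437 ≈ 0.0023911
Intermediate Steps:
R(b) = -13 (R(b) = -8 - 5 = -13)
r(V) = -13*√V
1/(r(Z*4) + 487) = 1/(-13*2*√7 + 487) = 1/(-26*√7 + 487) = 1/(487 - 26*√7)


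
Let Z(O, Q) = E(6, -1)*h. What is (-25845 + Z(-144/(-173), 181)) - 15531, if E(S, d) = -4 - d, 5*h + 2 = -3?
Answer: -41373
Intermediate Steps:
h = -1 (h = -⅖ + (⅕)*(-3) = -⅖ - ⅗ = -1)
Z(O, Q) = 3 (Z(O, Q) = (-4 - 1*(-1))*(-1) = (-4 + 1)*(-1) = -3*(-1) = 3)
(-25845 + Z(-144/(-173), 181)) - 15531 = (-25845 + 3) - 15531 = -25842 - 15531 = -41373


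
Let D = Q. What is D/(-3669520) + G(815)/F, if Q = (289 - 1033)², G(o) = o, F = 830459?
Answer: -28543643389/190461619355 ≈ -0.14987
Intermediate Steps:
Q = 553536 (Q = (-744)² = 553536)
D = 553536
D/(-3669520) + G(815)/F = 553536/(-3669520) + 815/830459 = 553536*(-1/3669520) + 815*(1/830459) = -34596/229345 + 815/830459 = -28543643389/190461619355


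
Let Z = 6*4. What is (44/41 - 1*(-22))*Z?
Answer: 22704/41 ≈ 553.76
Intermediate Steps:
Z = 24
(44/41 - 1*(-22))*Z = (44/41 - 1*(-22))*24 = (44*(1/41) + 22)*24 = (44/41 + 22)*24 = (946/41)*24 = 22704/41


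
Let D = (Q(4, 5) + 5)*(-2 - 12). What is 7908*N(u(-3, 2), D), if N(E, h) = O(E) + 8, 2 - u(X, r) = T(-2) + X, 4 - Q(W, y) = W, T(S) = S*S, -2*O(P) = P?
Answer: 59310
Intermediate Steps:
O(P) = -P/2
T(S) = S**2
Q(W, y) = 4 - W
D = -70 (D = ((4 - 1*4) + 5)*(-2 - 12) = ((4 - 4) + 5)*(-14) = (0 + 5)*(-14) = 5*(-14) = -70)
u(X, r) = -2 - X (u(X, r) = 2 - ((-2)**2 + X) = 2 - (4 + X) = 2 + (-4 - X) = -2 - X)
N(E, h) = 8 - E/2 (N(E, h) = -E/2 + 8 = 8 - E/2)
7908*N(u(-3, 2), D) = 7908*(8 - (-2 - 1*(-3))/2) = 7908*(8 - (-2 + 3)/2) = 7908*(8 - 1/2*1) = 7908*(8 - 1/2) = 7908*(15/2) = 59310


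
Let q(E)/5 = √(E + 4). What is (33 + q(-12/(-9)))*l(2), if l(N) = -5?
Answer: -165 - 100*√3/3 ≈ -222.74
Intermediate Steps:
q(E) = 5*√(4 + E) (q(E) = 5*√(E + 4) = 5*√(4 + E))
(33 + q(-12/(-9)))*l(2) = (33 + 5*√(4 - 12/(-9)))*(-5) = (33 + 5*√(4 - 12*(-⅑)))*(-5) = (33 + 5*√(4 + 4/3))*(-5) = (33 + 5*√(16/3))*(-5) = (33 + 5*(4*√3/3))*(-5) = (33 + 20*√3/3)*(-5) = -165 - 100*√3/3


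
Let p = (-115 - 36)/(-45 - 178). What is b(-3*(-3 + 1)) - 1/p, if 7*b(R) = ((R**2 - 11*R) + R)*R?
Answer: -23305/1057 ≈ -22.048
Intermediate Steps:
p = 151/223 (p = -151/(-223) = -151*(-1/223) = 151/223 ≈ 0.67713)
b(R) = R*(R**2 - 10*R)/7 (b(R) = (((R**2 - 11*R) + R)*R)/7 = ((R**2 - 10*R)*R)/7 = (R*(R**2 - 10*R))/7 = R*(R**2 - 10*R)/7)
b(-3*(-3 + 1)) - 1/p = (-3*(-3 + 1))**2*(-10 - 3*(-3 + 1))/7 - 1/151/223 = (-3*(-2))**2*(-10 - 3*(-2))/7 - 1*223/151 = (1/7)*6**2*(-10 + 6) - 223/151 = (1/7)*36*(-4) - 223/151 = -144/7 - 223/151 = -23305/1057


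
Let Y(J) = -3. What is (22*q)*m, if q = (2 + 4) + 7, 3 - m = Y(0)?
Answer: 1716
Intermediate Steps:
m = 6 (m = 3 - 1*(-3) = 3 + 3 = 6)
q = 13 (q = 6 + 7 = 13)
(22*q)*m = (22*13)*6 = 286*6 = 1716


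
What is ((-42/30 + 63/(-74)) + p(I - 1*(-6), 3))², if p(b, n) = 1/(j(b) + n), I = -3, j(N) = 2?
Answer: 576081/136900 ≈ 4.2080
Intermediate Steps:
p(b, n) = 1/(2 + n)
((-42/30 + 63/(-74)) + p(I - 1*(-6), 3))² = ((-42/30 + 63/(-74)) + 1/(2 + 3))² = ((-42*1/30 + 63*(-1/74)) + 1/5)² = ((-7/5 - 63/74) + ⅕)² = (-833/370 + ⅕)² = (-759/370)² = 576081/136900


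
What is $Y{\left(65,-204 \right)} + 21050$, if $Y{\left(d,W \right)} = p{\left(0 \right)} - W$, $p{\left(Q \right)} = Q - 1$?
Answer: $21253$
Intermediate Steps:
$p{\left(Q \right)} = -1 + Q$
$Y{\left(d,W \right)} = -1 - W$ ($Y{\left(d,W \right)} = \left(-1 + 0\right) - W = -1 - W$)
$Y{\left(65,-204 \right)} + 21050 = \left(-1 - -204\right) + 21050 = \left(-1 + 204\right) + 21050 = 203 + 21050 = 21253$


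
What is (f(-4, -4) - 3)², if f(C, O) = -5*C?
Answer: 289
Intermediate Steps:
(f(-4, -4) - 3)² = (-5*(-4) - 3)² = (20 - 3)² = 17² = 289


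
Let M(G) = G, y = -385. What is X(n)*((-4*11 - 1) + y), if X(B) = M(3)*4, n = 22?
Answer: -5160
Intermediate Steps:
X(B) = 12 (X(B) = 3*4 = 12)
X(n)*((-4*11 - 1) + y) = 12*((-4*11 - 1) - 385) = 12*((-44 - 1) - 385) = 12*(-45 - 385) = 12*(-430) = -5160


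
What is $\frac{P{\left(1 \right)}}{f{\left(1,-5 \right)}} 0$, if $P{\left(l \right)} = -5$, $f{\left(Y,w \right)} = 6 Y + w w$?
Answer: $0$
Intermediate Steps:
$f{\left(Y,w \right)} = w^{2} + 6 Y$ ($f{\left(Y,w \right)} = 6 Y + w^{2} = w^{2} + 6 Y$)
$\frac{P{\left(1 \right)}}{f{\left(1,-5 \right)}} 0 = \frac{1}{\left(-5\right)^{2} + 6 \cdot 1} \left(-5\right) 0 = \frac{1}{25 + 6} \left(-5\right) 0 = \frac{1}{31} \left(-5\right) 0 = \left(- \frac{5}{31}\right) 0 = 0$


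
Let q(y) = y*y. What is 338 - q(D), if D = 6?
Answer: 302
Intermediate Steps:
q(y) = y²
338 - q(D) = 338 - 1*6² = 338 - 1*36 = 338 - 36 = 302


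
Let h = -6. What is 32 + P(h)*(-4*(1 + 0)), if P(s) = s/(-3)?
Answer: 24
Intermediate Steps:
P(s) = -s/3 (P(s) = s*(-⅓) = -s/3)
32 + P(h)*(-4*(1 + 0)) = 32 + (-⅓*(-6))*(-4*(1 + 0)) = 32 + 2*(-4*1) = 32 + 2*(-4) = 32 - 8 = 24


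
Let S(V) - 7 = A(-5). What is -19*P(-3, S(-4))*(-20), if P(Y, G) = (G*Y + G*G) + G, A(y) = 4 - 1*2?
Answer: 23940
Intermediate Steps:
A(y) = 2 (A(y) = 4 - 2 = 2)
S(V) = 9 (S(V) = 7 + 2 = 9)
P(Y, G) = G + G**2 + G*Y (P(Y, G) = (G*Y + G**2) + G = (G**2 + G*Y) + G = G + G**2 + G*Y)
-19*P(-3, S(-4))*(-20) = -171*(1 + 9 - 3)*(-20) = -171*7*(-20) = -19*63*(-20) = -1197*(-20) = 23940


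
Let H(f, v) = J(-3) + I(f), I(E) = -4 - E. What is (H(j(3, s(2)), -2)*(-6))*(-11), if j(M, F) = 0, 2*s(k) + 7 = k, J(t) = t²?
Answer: 330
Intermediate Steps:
s(k) = -7/2 + k/2
H(f, v) = 5 - f (H(f, v) = (-3)² + (-4 - f) = 9 + (-4 - f) = 5 - f)
(H(j(3, s(2)), -2)*(-6))*(-11) = ((5 - 1*0)*(-6))*(-11) = ((5 + 0)*(-6))*(-11) = (5*(-6))*(-11) = -30*(-11) = 330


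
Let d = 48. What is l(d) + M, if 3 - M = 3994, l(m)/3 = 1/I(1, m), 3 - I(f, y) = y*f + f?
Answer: -183589/46 ≈ -3991.1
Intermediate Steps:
I(f, y) = 3 - f - f*y (I(f, y) = 3 - (y*f + f) = 3 - (f*y + f) = 3 - (f + f*y) = 3 + (-f - f*y) = 3 - f - f*y)
l(m) = 3/(2 - m) (l(m) = 3/(3 - 1*1 - 1*1*m) = 3/(3 - 1 - m) = 3/(2 - m))
M = -3991 (M = 3 - 1*3994 = 3 - 3994 = -3991)
l(d) + M = -3/(-2 + 48) - 3991 = -3/46 - 3991 = -183589/46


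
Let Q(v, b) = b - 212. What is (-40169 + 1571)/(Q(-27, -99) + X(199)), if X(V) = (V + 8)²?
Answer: -19299/21269 ≈ -0.90738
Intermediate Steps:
Q(v, b) = -212 + b
X(V) = (8 + V)²
(-40169 + 1571)/(Q(-27, -99) + X(199)) = (-40169 + 1571)/((-212 - 99) + (8 + 199)²) = -38598/(-311 + 207²) = -38598/(-311 + 42849) = -38598/42538 = -38598*1/42538 = -19299/21269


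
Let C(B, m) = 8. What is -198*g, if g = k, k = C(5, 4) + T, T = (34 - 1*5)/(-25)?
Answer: -33858/25 ≈ -1354.3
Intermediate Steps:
T = -29/25 (T = (34 - 5)*(-1/25) = 29*(-1/25) = -29/25 ≈ -1.1600)
k = 171/25 (k = 8 - 29/25 = 171/25 ≈ 6.8400)
g = 171/25 ≈ 6.8400
-198*g = -198*171/25 = -33858/25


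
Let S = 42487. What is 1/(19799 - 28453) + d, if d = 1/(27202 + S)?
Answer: -61035/603088606 ≈ -0.00010120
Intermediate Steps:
d = 1/69689 (d = 1/(27202 + 42487) = 1/69689 ≈ 1.4349e-5)
1/(19799 - 28453) + d = 1/(19799 - 28453) + 1/69689 = 1/(-8654) + 1/69689 = -1/8654 + 1/69689 = -61035/603088606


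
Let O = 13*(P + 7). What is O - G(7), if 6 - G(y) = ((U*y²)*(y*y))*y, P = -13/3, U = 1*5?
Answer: 252191/3 ≈ 84064.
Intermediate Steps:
U = 5
P = -13/3 (P = -13*⅓ = -13/3 ≈ -4.3333)
O = 104/3 (O = 13*(-13/3 + 7) = 13*(8/3) = 104/3 ≈ 34.667)
G(y) = 6 - 5*y⁵ (G(y) = 6 - (5*y²)*(y*y)*y = 6 - (5*y²)*y²*y = 6 - 5*y⁴*y = 6 - 5*y⁵)
O - G(7) = 104/3 - (6 - 5*7⁵) = 104/3 - (6 - 5*16807) = 104/3 - (6 - 84035) = 104/3 - 1*(-84029) = 104/3 + 84029 = 252191/3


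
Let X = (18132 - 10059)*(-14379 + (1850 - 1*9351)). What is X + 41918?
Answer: -176595322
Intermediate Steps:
X = -176637240 (X = 8073*(-14379 + (1850 - 9351)) = 8073*(-14379 - 7501) = 8073*(-21880) = -176637240)
X + 41918 = -176637240 + 41918 = -176595322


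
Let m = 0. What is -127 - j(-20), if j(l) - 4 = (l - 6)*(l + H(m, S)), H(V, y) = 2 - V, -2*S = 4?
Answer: -599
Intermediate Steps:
S = -2 (S = -½*4 = -2)
j(l) = 4 + (-6 + l)*(2 + l) (j(l) = 4 + (l - 6)*(l + (2 - 1*0)) = 4 + (-6 + l)*(l + (2 + 0)) = 4 + (-6 + l)*(l + 2) = 4 + (-6 + l)*(2 + l))
-127 - j(-20) = -127 - (-8 + (-20)² - 4*(-20)) = -127 - (-8 + 400 + 80) = -127 - 1*472 = -127 - 472 = -599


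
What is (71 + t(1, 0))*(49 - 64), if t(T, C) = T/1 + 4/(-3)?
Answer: -1060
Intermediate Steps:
t(T, C) = -4/3 + T (t(T, C) = T*1 + 4*(-1/3) = T - 4/3 = -4/3 + T)
(71 + t(1, 0))*(49 - 64) = (71 + (-4/3 + 1))*(49 - 64) = (71 - 1/3)*(-15) = (212/3)*(-15) = -1060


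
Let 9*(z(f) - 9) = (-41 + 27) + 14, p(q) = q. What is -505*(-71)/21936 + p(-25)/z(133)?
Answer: -75235/65808 ≈ -1.1432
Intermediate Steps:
z(f) = 9 (z(f) = 9 + ((-41 + 27) + 14)/9 = 9 + (-14 + 14)/9 = 9 + (⅑)*0 = 9 + 0 = 9)
-505*(-71)/21936 + p(-25)/z(133) = -505*(-71)/21936 - 25/9 = 35855*(1/21936) - 25*⅑ = 35855/21936 - 25/9 = -75235/65808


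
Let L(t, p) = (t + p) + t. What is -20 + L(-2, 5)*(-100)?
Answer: -120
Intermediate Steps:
L(t, p) = p + 2*t (L(t, p) = (p + t) + t = p + 2*t)
-20 + L(-2, 5)*(-100) = -20 + (5 + 2*(-2))*(-100) = -20 + (5 - 4)*(-100) = -20 + 1*(-100) = -20 - 100 = -120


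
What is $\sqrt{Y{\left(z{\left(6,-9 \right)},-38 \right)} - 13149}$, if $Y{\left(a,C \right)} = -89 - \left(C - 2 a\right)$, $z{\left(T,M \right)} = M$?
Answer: $i \sqrt{13218} \approx 114.97 i$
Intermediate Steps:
$Y{\left(a,C \right)} = -89 - C + 2 a$ ($Y{\left(a,C \right)} = -89 - \left(C - 2 a\right) = -89 - C + 2 a$)
$\sqrt{Y{\left(z{\left(6,-9 \right)},-38 \right)} - 13149} = \sqrt{\left(-89 - -38 + 2 \left(-9\right)\right) - 13149} = \sqrt{\left(-89 + 38 - 18\right) - 13149} = \sqrt{-69 - 13149} = \sqrt{-13218} = i \sqrt{13218}$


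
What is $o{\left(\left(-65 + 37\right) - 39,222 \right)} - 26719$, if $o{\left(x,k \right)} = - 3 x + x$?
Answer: $-26585$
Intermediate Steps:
$o{\left(x,k \right)} = - 2 x$
$o{\left(\left(-65 + 37\right) - 39,222 \right)} - 26719 = - 2 \left(\left(-65 + 37\right) - 39\right) - 26719 = - 2 \left(-28 - 39\right) - 26719 = \left(-2\right) \left(-67\right) - 26719 = 134 - 26719 = -26585$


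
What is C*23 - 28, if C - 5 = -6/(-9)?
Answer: 307/3 ≈ 102.33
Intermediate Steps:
C = 17/3 (C = 5 - 6/(-9) = 5 - 6*(-⅑) = 5 + ⅔ = 17/3 ≈ 5.6667)
C*23 - 28 = (17/3)*23 - 28 = 391/3 - 28 = 307/3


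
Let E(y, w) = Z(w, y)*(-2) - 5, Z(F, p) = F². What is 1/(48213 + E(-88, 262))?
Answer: -1/89080 ≈ -1.1226e-5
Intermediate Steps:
E(y, w) = -5 - 2*w² (E(y, w) = w²*(-2) - 5 = -2*w² - 5 = -5 - 2*w²)
1/(48213 + E(-88, 262)) = 1/(48213 + (-5 - 2*262²)) = 1/(48213 + (-5 - 2*68644)) = 1/(48213 + (-5 - 137288)) = 1/(48213 - 137293) = 1/(-89080) = -1/89080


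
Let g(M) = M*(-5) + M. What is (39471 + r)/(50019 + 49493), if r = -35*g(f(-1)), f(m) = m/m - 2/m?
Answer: 39891/99512 ≈ 0.40087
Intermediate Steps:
f(m) = 1 - 2/m
g(M) = -4*M (g(M) = -5*M + M = -4*M)
r = 420 (r = -(-140)*(-2 - 1)/(-1) = -(-140)*(-1*(-3)) = -(-140)*3 = -35*(-12) = 420)
(39471 + r)/(50019 + 49493) = (39471 + 420)/(50019 + 49493) = 39891/99512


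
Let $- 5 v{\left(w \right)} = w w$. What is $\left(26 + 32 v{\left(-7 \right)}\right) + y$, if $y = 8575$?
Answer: $\frac{41437}{5} \approx 8287.4$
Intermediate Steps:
$v{\left(w \right)} = - \frac{w^{2}}{5}$ ($v{\left(w \right)} = - \frac{w w}{5} = - \frac{w^{2}}{5}$)
$\left(26 + 32 v{\left(-7 \right)}\right) + y = \left(26 + 32 \left(- \frac{\left(-7\right)^{2}}{5}\right)\right) + 8575 = \left(26 + 32 \left(\left(- \frac{1}{5}\right) 49\right)\right) + 8575 = \left(26 + 32 \left(- \frac{49}{5}\right)\right) + 8575 = \left(26 - \frac{1568}{5}\right) + 8575 = - \frac{1438}{5} + 8575 = \frac{41437}{5}$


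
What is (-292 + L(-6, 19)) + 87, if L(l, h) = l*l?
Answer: -169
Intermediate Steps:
L(l, h) = l**2
(-292 + L(-6, 19)) + 87 = (-292 + (-6)**2) + 87 = (-292 + 36) + 87 = -256 + 87 = -169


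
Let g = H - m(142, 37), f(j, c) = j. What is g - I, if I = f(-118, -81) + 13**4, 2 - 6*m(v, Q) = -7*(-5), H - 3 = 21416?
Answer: -14037/2 ≈ -7018.5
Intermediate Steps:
H = 21419 (H = 3 + 21416 = 21419)
m(v, Q) = -11/2 (m(v, Q) = 1/3 - (-7)*(-5)/6 = 1/3 - 1/6*35 = 1/3 - 35/6 = -11/2)
g = 42849/2 (g = 21419 - 1*(-11/2) = 21419 + 11/2 = 42849/2 ≈ 21425.)
I = 28443 (I = -118 + 13**4 = -118 + 28561 = 28443)
g - I = 42849/2 - 1*28443 = 42849/2 - 28443 = -14037/2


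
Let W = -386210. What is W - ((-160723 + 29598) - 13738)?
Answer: -241347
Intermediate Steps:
W - ((-160723 + 29598) - 13738) = -386210 - ((-160723 + 29598) - 13738) = -386210 - (-131125 - 13738) = -386210 - 1*(-144863) = -386210 + 144863 = -241347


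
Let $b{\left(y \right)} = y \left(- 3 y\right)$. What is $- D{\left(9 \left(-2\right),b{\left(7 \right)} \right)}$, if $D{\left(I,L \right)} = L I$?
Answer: $-2646$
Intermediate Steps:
$b{\left(y \right)} = - 3 y^{2}$
$D{\left(I,L \right)} = I L$
$- D{\left(9 \left(-2\right),b{\left(7 \right)} \right)} = - 9 \left(-2\right) \left(- 3 \cdot 7^{2}\right) = - \left(-18\right) \left(\left(-3\right) 49\right) = - \left(-18\right) \left(-147\right) = \left(-1\right) 2646 = -2646$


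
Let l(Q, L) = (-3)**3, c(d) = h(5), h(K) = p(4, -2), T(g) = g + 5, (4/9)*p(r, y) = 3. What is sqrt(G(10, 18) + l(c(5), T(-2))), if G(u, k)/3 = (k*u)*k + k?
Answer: 57*sqrt(3) ≈ 98.727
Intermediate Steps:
p(r, y) = 27/4 (p(r, y) = (9/4)*3 = 27/4)
T(g) = 5 + g
h(K) = 27/4
c(d) = 27/4
G(u, k) = 3*k + 3*u*k**2 (G(u, k) = 3*((k*u)*k + k) = 3*(u*k**2 + k) = 3*(k + u*k**2) = 3*k + 3*u*k**2)
l(Q, L) = -27
sqrt(G(10, 18) + l(c(5), T(-2))) = sqrt(3*18*(1 + 18*10) - 27) = sqrt(3*18*(1 + 180) - 27) = sqrt(3*18*181 - 27) = sqrt(9774 - 27) = sqrt(9747) = 57*sqrt(3)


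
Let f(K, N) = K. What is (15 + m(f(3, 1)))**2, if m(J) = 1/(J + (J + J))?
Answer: 18496/81 ≈ 228.35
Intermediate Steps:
m(J) = 1/(3*J) (m(J) = 1/(J + 2*J) = 1/(3*J))
(15 + m(f(3, 1)))**2 = (15 + (1/3)/3)**2 = (15 + (1/3)*(1/3))**2 = (15 + 1/9)**2 = (136/9)**2 = 18496/81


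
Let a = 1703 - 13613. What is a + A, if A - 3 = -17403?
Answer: -29310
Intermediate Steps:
a = -11910
A = -17400 (A = 3 - 17403 = -17400)
a + A = -11910 - 17400 = -29310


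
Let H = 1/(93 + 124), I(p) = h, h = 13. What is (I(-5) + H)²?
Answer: 7963684/47089 ≈ 169.12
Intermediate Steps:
I(p) = 13
H = 1/217 ≈ 0.0046083
(I(-5) + H)² = (13 + 1/217)² = (2822/217)² = 7963684/47089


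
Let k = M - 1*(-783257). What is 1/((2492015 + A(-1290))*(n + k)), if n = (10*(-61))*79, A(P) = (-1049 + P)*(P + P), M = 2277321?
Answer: 1/25685532954380 ≈ 3.8932e-14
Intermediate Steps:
A(P) = 2*P*(-1049 + P) (A(P) = (-1049 + P)*(2*P) = 2*P*(-1049 + P))
k = 3060578 (k = 2277321 - 1*(-783257) = 2277321 + 783257 = 3060578)
n = -48190 (n = -610*79 = -48190)
1/((2492015 + A(-1290))*(n + k)) = 1/((2492015 + 2*(-1290)*(-1049 - 1290))*(-48190 + 3060578)) = 1/((2492015 + 2*(-1290)*(-2339))*3012388) = 1/((2492015 + 6034620)*3012388) = 1/(8526635*3012388) = 1/25685532954380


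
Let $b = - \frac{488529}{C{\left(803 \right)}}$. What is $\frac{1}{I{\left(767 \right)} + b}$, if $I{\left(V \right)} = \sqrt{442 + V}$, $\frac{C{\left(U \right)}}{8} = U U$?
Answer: $\frac{27097453416}{345925267629355} + \frac{26609833374784 \sqrt{1209}}{32171049889530015} \approx 0.028838$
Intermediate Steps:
$C{\left(U \right)} = 8 U^{2}$ ($C{\left(U \right)} = 8 U U = 8 U^{2}$)
$b = - \frac{488529}{5158472}$ ($b = - \frac{488529}{8 \cdot 803^{2}} = - \frac{488529}{8 \cdot 644809} = - \frac{488529}{5158472} \approx -0.094704$)
$\frac{1}{I{\left(767 \right)} + b} = \frac{1}{\sqrt{442 + 767} - \frac{488529}{5158472}} = \frac{1}{\sqrt{1209} - \frac{488529}{5158472}} = \frac{1}{- \frac{488529}{5158472} + \sqrt{1209}}$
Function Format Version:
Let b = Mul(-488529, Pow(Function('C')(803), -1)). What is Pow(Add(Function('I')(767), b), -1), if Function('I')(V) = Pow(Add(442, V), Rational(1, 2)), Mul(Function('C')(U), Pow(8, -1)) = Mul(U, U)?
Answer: Add(Rational(27097453416, 345925267629355), Mul(Rational(26609833374784, 32171049889530015), Pow(1209, Rational(1, 2)))) ≈ 0.028838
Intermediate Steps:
Function('C')(U) = Mul(8, Pow(U, 2)) (Function('C')(U) = Mul(8, Mul(U, U)) = Mul(8, Pow(U, 2)))
b = Rational(-488529, 5158472) (b = Mul(-488529, Pow(Mul(8, Pow(803, 2)), -1)) = Mul(-488529, Pow(Mul(8, 644809), -1)) = Mul(-488529, Pow(5158472, -1)) = Mul(-488529, Rational(1, 5158472)) = Rational(-488529, 5158472) ≈ -0.094704)
Pow(Add(Function('I')(767), b), -1) = Pow(Add(Pow(Add(442, 767), Rational(1, 2)), Rational(-488529, 5158472)), -1) = Pow(Add(Pow(1209, Rational(1, 2)), Rational(-488529, 5158472)), -1) = Pow(Add(Rational(-488529, 5158472), Pow(1209, Rational(1, 2))), -1)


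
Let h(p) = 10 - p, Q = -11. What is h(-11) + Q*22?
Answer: -221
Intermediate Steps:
h(-11) + Q*22 = (10 - 1*(-11)) - 11*22 = (10 + 11) - 242 = 21 - 242 = -221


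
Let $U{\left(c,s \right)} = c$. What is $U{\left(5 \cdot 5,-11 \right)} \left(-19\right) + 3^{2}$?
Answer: $-466$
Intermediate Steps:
$U{\left(5 \cdot 5,-11 \right)} \left(-19\right) + 3^{2} = 5 \cdot 5 \left(-19\right) + 3^{2} = 25 \left(-19\right) + 9 = -475 + 9 = -466$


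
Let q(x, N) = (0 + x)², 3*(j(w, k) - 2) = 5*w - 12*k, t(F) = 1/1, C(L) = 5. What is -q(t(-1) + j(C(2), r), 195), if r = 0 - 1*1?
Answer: -2116/9 ≈ -235.11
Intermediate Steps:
r = -1 (r = 0 - 1 = -1)
t(F) = 1
j(w, k) = 2 - 4*k + 5*w/3 (j(w, k) = 2 + (5*w - 12*k)/3 = 2 + (-12*k + 5*w)/3 = 2 + (-4*k + 5*w/3) = 2 - 4*k + 5*w/3)
q(x, N) = x²
-q(t(-1) + j(C(2), r), 195) = -(1 + (2 - 4*(-1) + (5/3)*5))² = -(1 + (2 + 4 + 25/3))² = -(1 + 43/3)² = -(46/3)² = -1*2116/9 = -2116/9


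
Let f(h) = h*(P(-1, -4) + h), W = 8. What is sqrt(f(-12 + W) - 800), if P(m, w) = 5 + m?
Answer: 20*I*sqrt(2) ≈ 28.284*I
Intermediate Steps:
f(h) = h*(4 + h) (f(h) = h*((5 - 1) + h) = h*(4 + h))
sqrt(f(-12 + W) - 800) = sqrt((-12 + 8)*(4 + (-12 + 8)) - 800) = sqrt(-4*(4 - 4) - 800) = sqrt(-4*0 - 800) = sqrt(0 - 800) = sqrt(-800) = 20*I*sqrt(2)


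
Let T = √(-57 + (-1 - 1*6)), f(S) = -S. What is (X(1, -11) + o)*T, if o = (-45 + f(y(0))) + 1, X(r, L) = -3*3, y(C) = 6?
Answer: -472*I ≈ -472.0*I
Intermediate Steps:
X(r, L) = -9
T = 8*I (T = √(-57 + (-1 - 6)) = √(-57 - 7) = √(-64) = 8*I ≈ 8.0*I)
o = -50 (o = (-45 - 1*6) + 1 = (-45 - 6) + 1 = -51 + 1 = -50)
(X(1, -11) + o)*T = (-9 - 50)*(8*I) = -472*I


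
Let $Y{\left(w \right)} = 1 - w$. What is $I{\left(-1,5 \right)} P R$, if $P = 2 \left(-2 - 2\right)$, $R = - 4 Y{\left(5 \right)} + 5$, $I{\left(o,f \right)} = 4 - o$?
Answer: $-840$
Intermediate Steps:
$R = 21$ ($R = - 4 \left(1 - 5\right) + 5 = \left(-4\right) \left(-4\right) + 5 = 16 + 5 = 21$)
$P = -8$ ($P = 2 \left(-4\right) = -8$)
$I{\left(-1,5 \right)} P R = \left(4 - -1\right) \left(-8\right) 21 = \left(4 + 1\right) \left(-8\right) 21 = 5 \left(-8\right) 21 = \left(-40\right) 21 = -840$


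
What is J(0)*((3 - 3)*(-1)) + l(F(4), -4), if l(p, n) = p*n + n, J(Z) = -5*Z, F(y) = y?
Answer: -20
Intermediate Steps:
l(p, n) = n + n*p (l(p, n) = n*p + n = n + n*p)
J(0)*((3 - 3)*(-1)) + l(F(4), -4) = (-5*0)*((3 - 3)*(-1)) - 4*(1 + 4) = 0*(0*(-1)) - 4*5 = 0*0 - 20 = 0 - 20 = -20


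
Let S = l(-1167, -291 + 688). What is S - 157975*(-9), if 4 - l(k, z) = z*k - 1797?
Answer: 1886875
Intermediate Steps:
l(k, z) = 1801 - k*z (l(k, z) = 4 - (z*k - 1797) = 4 - (k*z - 1797) = 4 - (-1797 + k*z) = 4 + (1797 - k*z) = 1801 - k*z)
S = 465100 (S = 1801 - 1*(-1167)*(-291 + 688) = 1801 - 1*(-1167)*397 = 1801 + 463299 = 465100)
S - 157975*(-9) = 465100 - 157975*(-9) = 465100 + 1421775 = 1886875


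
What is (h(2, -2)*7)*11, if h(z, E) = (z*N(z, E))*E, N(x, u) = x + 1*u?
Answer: 0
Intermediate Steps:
N(x, u) = u + x (N(x, u) = x + u = u + x)
h(z, E) = E*z*(E + z) (h(z, E) = (z*(E + z))*E = E*z*(E + z))
(h(2, -2)*7)*11 = (-2*2*(-2 + 2)*7)*11 = (-2*2*0*7)*11 = (0*7)*11 = 0*11 = 0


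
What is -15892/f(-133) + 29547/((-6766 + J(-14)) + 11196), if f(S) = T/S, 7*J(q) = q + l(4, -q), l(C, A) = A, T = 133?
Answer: 70431107/4430 ≈ 15899.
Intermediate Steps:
J(q) = 0 (J(q) = (q - q)/7 = (⅐)*0 = 0)
f(S) = 133/S
-15892/f(-133) + 29547/((-6766 + J(-14)) + 11196) = -15892/(133/(-133)) + 29547/((-6766 + 0) + 11196) = -15892/(133*(-1/133)) + 29547/(-6766 + 11196) = -15892/(-1) + 29547/4430 = -15892*(-1) + 29547*(1/4430) = 15892 + 29547/4430 = 70431107/4430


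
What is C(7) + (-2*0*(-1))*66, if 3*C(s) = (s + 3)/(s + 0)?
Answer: 10/21 ≈ 0.47619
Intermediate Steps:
C(s) = (3 + s)/(3*s) (C(s) = ((s + 3)/(s + 0))/3 = ((3 + s)/s)/3 = (3 + s)/(3*s))
C(7) + (-2*0*(-1))*66 = (⅓)*(3 + 7)/7 + (-2*0*(-1))*66 = (⅓)*(⅐)*10 + (0*(-1))*66 = 10/21 + 0*66 = 10/21 + 0 = 10/21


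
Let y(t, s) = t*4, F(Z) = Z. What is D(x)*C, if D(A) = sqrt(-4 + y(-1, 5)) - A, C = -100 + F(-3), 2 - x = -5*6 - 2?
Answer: 3502 - 206*I*sqrt(2) ≈ 3502.0 - 291.33*I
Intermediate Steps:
y(t, s) = 4*t
x = 34 (x = 2 - (-5*6 - 2) = 2 - (-30 - 2) = 2 - 1*(-32) = 2 + 32 = 34)
C = -103 (C = -100 - 3 = -103)
D(A) = -A + 2*I*sqrt(2) (D(A) = sqrt(-4 + 4*(-1)) - A = sqrt(-4 - 4) - A = sqrt(-8) - A = 2*I*sqrt(2) - A = -A + 2*I*sqrt(2))
D(x)*C = (-1*34 + 2*I*sqrt(2))*(-103) = (-34 + 2*I*sqrt(2))*(-103) = 3502 - 206*I*sqrt(2)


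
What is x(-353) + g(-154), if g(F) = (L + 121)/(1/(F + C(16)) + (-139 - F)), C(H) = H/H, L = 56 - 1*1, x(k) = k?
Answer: -391427/1147 ≈ -341.26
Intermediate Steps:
L = 55 (L = 56 - 1 = 55)
C(H) = 1
g(F) = 176/(-139 + 1/(1 + F) - F) (g(F) = (55 + 121)/(1/(F + 1) + (-139 - F)) = 176/(1/(1 + F) + (-139 - F)) = 176/(-139 + 1/(1 + F) - F))
x(-353) + g(-154) = -353 + 176*(-1 - 1*(-154))/(138 + (-154)² + 140*(-154)) = -353 + 176*(-1 + 154)/(138 + 23716 - 21560) = -353 + 176*153/2294 = -353 + 176*(1/2294)*153 = -353 + 13464/1147 = -391427/1147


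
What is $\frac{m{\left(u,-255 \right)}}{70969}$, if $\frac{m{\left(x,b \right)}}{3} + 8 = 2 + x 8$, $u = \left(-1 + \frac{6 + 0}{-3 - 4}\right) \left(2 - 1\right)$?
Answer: $- \frac{438}{496783} \approx -0.00088167$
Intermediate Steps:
$u = - \frac{13}{7}$ ($u = \left(-1 + \frac{6}{-7}\right) \left(2 - 1\right) = \left(-1 + 6 \left(- \frac{1}{7}\right)\right) 1 = \left(-1 - \frac{6}{7}\right) 1 = \left(- \frac{13}{7}\right) 1 = - \frac{13}{7} \approx -1.8571$)
$m{\left(x,b \right)} = -18 + 24 x$ ($m{\left(x,b \right)} = -24 + 3 \left(2 + x 8\right) = -24 + 3 \left(2 + 8 x\right) = -24 + \left(6 + 24 x\right) = -18 + 24 x$)
$\frac{m{\left(u,-255 \right)}}{70969} = \frac{-18 + 24 \left(- \frac{13}{7}\right)}{70969} = \left(-18 - \frac{312}{7}\right) \frac{1}{70969} = \left(- \frac{438}{7}\right) \frac{1}{70969} = - \frac{438}{496783}$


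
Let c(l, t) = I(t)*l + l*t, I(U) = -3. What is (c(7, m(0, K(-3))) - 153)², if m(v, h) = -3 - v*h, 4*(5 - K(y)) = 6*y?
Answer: 38025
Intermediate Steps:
K(y) = 5 - 3*y/2
m(v, h) = -3 - h*v
c(l, t) = -3*l + l*t
(c(7, m(0, K(-3))) - 153)² = (7*(-3 + (-3 - 1*(5 - 3/2*(-3))*0)) - 153)² = (7*(-3 + (-3 - 1*(5 + 9/2)*0)) - 153)² = (7*(-3 + (-3 - 1*19/2*0)) - 153)² = (7*(-3 + (-3 + 0)) - 153)² = (7*(-3 - 3) - 153)² = (7*(-6) - 153)² = (-42 - 153)² = (-195)² = 38025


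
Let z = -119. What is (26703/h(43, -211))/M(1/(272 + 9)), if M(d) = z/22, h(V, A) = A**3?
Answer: 587466/1117877789 ≈ 0.00052552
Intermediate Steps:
M(d) = -119/22
(26703/h(43, -211))/M(1/(272 + 9)) = (26703/((-211)**3))/(-119/22) = (26703/(-9393931))*(-22/119) = (26703*(-1/9393931))*(-22/119) = -26703/9393931*(-22/119) = 587466/1117877789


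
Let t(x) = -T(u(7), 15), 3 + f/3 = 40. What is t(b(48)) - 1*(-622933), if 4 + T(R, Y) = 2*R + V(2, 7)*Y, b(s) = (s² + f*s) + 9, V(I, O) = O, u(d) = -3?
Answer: 622838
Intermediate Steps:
f = 111 (f = -9 + 3*40 = -9 + 120 = 111)
b(s) = 9 + s² + 111*s (b(s) = (s² + 111*s) + 9 = 9 + s² + 111*s)
T(R, Y) = -4 + 2*R + 7*Y (T(R, Y) = -4 + (2*R + 7*Y) = -4 + 2*R + 7*Y)
t(x) = -95 (t(x) = -(-4 + 2*(-3) + 7*15) = -(-4 - 6 + 105) = -1*95 = -95)
t(b(48)) - 1*(-622933) = -95 - 1*(-622933) = -95 + 622933 = 622838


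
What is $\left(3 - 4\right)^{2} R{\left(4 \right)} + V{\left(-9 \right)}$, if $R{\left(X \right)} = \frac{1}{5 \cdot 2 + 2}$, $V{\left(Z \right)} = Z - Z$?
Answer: $\frac{1}{12} \approx 0.083333$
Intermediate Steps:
$V{\left(Z \right)} = 0$
$R{\left(X \right)} = \frac{1}{12}$ ($R{\left(X \right)} = \frac{1}{10 + 2} = \frac{1}{12}$)
$\left(3 - 4\right)^{2} R{\left(4 \right)} + V{\left(-9 \right)} = \left(3 - 4\right)^{2} \cdot \frac{1}{12} + 0 = \left(-1\right)^{2} \cdot \frac{1}{12} + 0 = 1 \cdot \frac{1}{12} + 0 = \frac{1}{12} + 0 = \frac{1}{12}$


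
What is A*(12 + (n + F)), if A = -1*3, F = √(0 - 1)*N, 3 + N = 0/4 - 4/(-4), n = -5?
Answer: -21 + 6*I ≈ -21.0 + 6.0*I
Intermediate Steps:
N = -2 (N = -3 + (0/4 - 4/(-4)) = -3 + (0*(¼) - 4*(-¼)) = -3 + (0 + 1) = -3 + 1 = -2)
F = -2*I (F = √(0 - 1)*(-2) = √(-1)*(-2) = I*(-2) = -2*I ≈ -2.0*I)
A = -3
A*(12 + (n + F)) = -3*(12 + (-5 - 2*I)) = -3*(7 - 2*I) = -21 + 6*I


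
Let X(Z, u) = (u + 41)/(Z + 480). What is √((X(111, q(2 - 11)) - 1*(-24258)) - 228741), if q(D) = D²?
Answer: I*√71421954621/591 ≈ 452.2*I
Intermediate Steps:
X(Z, u) = (41 + u)/(480 + Z)
√((X(111, q(2 - 11)) - 1*(-24258)) - 228741) = √(((41 + (2 - 11)²)/(480 + 111) - 1*(-24258)) - 228741) = √(((41 + (-9)²)/591 + 24258) - 228741) = √(((41 + 81)/591 + 24258) - 228741) = √(((1/591)*122 + 24258) - 228741) = √((122/591 + 24258) - 228741) = √(14336600/591 - 228741) = √(-120849331/591) = I*√71421954621/591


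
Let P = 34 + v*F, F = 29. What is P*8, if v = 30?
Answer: 7232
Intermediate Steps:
P = 904 (P = 34 + 30*29 = 34 + 870 = 904)
P*8 = 904*8 = 7232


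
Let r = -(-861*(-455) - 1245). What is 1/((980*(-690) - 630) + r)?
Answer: -1/1067340 ≈ -9.3691e-7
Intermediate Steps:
r = -390510 (r = -(391755 - 1245) = -1*390510 = -390510)
1/((980*(-690) - 630) + r) = 1/((980*(-690) - 630) - 390510) = 1/((-676200 - 630) - 390510) = 1/(-676830 - 390510) = 1/(-1067340) = -1/1067340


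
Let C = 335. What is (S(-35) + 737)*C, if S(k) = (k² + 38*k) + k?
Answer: 199995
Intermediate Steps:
S(k) = k² + 39*k
(S(-35) + 737)*C = (-35*(39 - 35) + 737)*335 = (-35*4 + 737)*335 = (-140 + 737)*335 = 597*335 = 199995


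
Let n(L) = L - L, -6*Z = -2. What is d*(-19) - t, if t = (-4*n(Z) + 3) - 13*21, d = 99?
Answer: -1611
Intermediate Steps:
Z = ⅓ (Z = -⅙*(-2) = ⅓ ≈ 0.33333)
n(L) = 0
t = -270 (t = (-4*0 + 3) - 13*21 = (0 + 3) - 273 = 3 - 273 = -270)
d*(-19) - t = 99*(-19) - 1*(-270) = -1881 + 270 = -1611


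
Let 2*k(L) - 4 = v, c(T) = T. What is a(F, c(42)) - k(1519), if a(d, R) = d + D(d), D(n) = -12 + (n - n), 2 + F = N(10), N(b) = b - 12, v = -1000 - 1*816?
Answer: 890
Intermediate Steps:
v = -1816 (v = -1000 - 816 = -1816)
N(b) = -12 + b
F = -4 (F = -2 + (-12 + 10) = -2 - 2 = -4)
D(n) = -12 (D(n) = -12 + 0 = -12)
a(d, R) = -12 + d (a(d, R) = d - 12 = -12 + d)
k(L) = -906 (k(L) = 2 + (½)*(-1816) = 2 - 908 = -906)
a(F, c(42)) - k(1519) = (-12 - 4) - 1*(-906) = -16 + 906 = 890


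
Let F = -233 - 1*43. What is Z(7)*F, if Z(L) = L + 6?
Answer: -3588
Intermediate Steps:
Z(L) = 6 + L
F = -276 (F = -233 - 43 = -276)
Z(7)*F = (6 + 7)*(-276) = 13*(-276) = -3588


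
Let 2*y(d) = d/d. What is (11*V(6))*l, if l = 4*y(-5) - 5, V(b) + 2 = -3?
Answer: 165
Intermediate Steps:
y(d) = 1/2 (y(d) = (d/d)/2 = (1/2)*1 = 1/2)
V(b) = -5 (V(b) = -2 - 3 = -5)
l = -3 (l = 4*(1/2) - 5 = 2 - 5 = -3)
(11*V(6))*l = (11*(-5))*(-3) = -55*(-3) = 165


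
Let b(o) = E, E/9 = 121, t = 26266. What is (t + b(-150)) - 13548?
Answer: 13807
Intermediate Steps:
E = 1089 (E = 9*121 = 1089)
b(o) = 1089
(t + b(-150)) - 13548 = (26266 + 1089) - 13548 = 27355 - 13548 = 13807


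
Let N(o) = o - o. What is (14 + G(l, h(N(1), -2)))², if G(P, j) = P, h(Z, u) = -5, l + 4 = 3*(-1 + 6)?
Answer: 625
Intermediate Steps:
N(o) = 0
l = 11 (l = -4 + 3*(-1 + 6) = -4 + 3*5 = -4 + 15 = 11)
(14 + G(l, h(N(1), -2)))² = (14 + 11)² = 25² = 625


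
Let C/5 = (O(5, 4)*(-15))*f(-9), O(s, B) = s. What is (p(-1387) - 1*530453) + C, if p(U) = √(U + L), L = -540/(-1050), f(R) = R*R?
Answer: -560828 + I*√1698445/35 ≈ -5.6083e+5 + 37.236*I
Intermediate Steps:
f(R) = R²
L = 18/35 (L = -540*(-1/1050) = 18/35 ≈ 0.51429)
C = -30375 (C = 5*((5*(-15))*(-9)²) = 5*(-75*81) = 5*(-6075) = -30375)
p(U) = √(18/35 + U) (p(U) = √(U + 18/35) = √(18/35 + U))
(p(-1387) - 1*530453) + C = (√(630 + 1225*(-1387))/35 - 1*530453) - 30375 = (√(630 - 1699075)/35 - 530453) - 30375 = (√(-1698445)/35 - 530453) - 30375 = ((I*√1698445)/35 - 530453) - 30375 = (I*√1698445/35 - 530453) - 30375 = (-530453 + I*√1698445/35) - 30375 = -560828 + I*√1698445/35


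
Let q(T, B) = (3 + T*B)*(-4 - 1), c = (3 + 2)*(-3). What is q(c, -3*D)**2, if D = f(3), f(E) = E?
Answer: 476100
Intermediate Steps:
D = 3
c = -15 (c = 5*(-3) = -15)
q(T, B) = -15 - 5*B*T (q(T, B) = (3 + B*T)*(-5) = -15 - 5*B*T)
q(c, -3*D)**2 = (-15 - 5*(-3*3)*(-15))**2 = (-15 - 5*(-9)*(-15))**2 = (-15 - 675)**2 = (-690)**2 = 476100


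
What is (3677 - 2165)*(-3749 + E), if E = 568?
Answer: -4809672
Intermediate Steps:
(3677 - 2165)*(-3749 + E) = (3677 - 2165)*(-3749 + 568) = 1512*(-3181) = -4809672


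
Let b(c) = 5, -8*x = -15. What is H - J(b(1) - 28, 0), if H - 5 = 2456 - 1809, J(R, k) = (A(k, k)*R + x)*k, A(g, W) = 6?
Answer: 652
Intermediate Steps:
x = 15/8 (x = -⅛*(-15) = 15/8 ≈ 1.8750)
J(R, k) = k*(15/8 + 6*R) (J(R, k) = (6*R + 15/8)*k = (15/8 + 6*R)*k = k*(15/8 + 6*R))
H = 652 (H = 5 + (2456 - 1809) = 5 + 647 = 652)
H - J(b(1) - 28, 0) = 652 - 3*0*(5 + 16*(5 - 28))/8 = 652 - 3*0*(5 + 16*(-23))/8 = 652 - 3*0*(5 - 368)/8 = 652 - 3*0*(-363)/8 = 652 - 1*0 = 652 + 0 = 652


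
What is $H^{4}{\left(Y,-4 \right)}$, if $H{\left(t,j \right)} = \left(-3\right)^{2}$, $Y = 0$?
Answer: $6561$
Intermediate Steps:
$H{\left(t,j \right)} = 9$
$H^{4}{\left(Y,-4 \right)} = 9^{4} = 6561$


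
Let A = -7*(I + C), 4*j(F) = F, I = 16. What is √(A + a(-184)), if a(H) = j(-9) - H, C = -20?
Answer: √839/2 ≈ 14.483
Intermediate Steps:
j(F) = F/4
A = 28 (A = -7*(16 - 20) = -7*(-4) = 28)
a(H) = -9/4 - H (a(H) = (¼)*(-9) - H = -9/4 - H)
√(A + a(-184)) = √(28 + (-9/4 - 1*(-184))) = √(28 + (-9/4 + 184)) = √(28 + 727/4) = √(839/4) = √839/2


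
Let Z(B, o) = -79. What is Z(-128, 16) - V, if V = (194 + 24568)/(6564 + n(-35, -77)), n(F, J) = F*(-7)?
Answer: -562673/6809 ≈ -82.637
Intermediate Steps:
n(F, J) = -7*F
V = 24762/6809 (V = (194 + 24568)/(6564 - 7*(-35)) = 24762/(6564 + 245) = 24762/6809 ≈ 3.6367)
Z(-128, 16) - V = -79 - 1*24762/6809 = -79 - 24762/6809 = -562673/6809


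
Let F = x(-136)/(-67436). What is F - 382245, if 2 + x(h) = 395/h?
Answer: -152420958211/398752 ≈ -3.8225e+5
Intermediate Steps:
x(h) = -2 + 395/h
F = 29/398752 (F = (-2 + 395/(-136))/(-67436) = (-2 + 395*(-1/136))*(-1/67436) = (-2 - 395/136)*(-1/67436) = -667/136*(-1/67436) = 29/398752 ≈ 7.2727e-5)
F - 382245 = 29/398752 - 382245 = -152420958211/398752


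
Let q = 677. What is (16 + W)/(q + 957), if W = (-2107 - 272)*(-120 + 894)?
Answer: -920665/817 ≈ -1126.9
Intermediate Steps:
W = -1841346 (W = -2379*774 = -1841346)
(16 + W)/(q + 957) = (16 - 1841346)/(677 + 957) = -1841330/1634 = -1841330*1/1634 = -920665/817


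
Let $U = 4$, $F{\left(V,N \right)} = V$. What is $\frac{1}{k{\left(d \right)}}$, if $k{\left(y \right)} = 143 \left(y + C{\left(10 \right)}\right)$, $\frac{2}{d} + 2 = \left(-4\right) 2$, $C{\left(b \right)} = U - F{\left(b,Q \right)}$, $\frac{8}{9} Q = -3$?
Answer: $- \frac{5}{4433} \approx -0.0011279$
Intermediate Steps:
$Q = - \frac{27}{8}$ ($Q = \frac{9}{8} \left(-3\right) = - \frac{27}{8} \approx -3.375$)
$C{\left(b \right)} = 4 - b$
$d = - \frac{1}{5}$ ($d = \frac{2}{-2 - 8} = \frac{2}{-10} = 2 \left(- \frac{1}{10}\right) = - \frac{1}{5} \approx -0.2$)
$k{\left(y \right)} = -858 + 143 y$ ($k{\left(y \right)} = 143 \left(y + \left(4 - 10\right)\right) = 143 \left(y - 6\right) = 143 \left(-6 + y\right) = -858 + 143 y$)
$\frac{1}{k{\left(d \right)}} = \frac{1}{-858 + 143 \left(- \frac{1}{5}\right)} = \frac{1}{-858 - \frac{143}{5}} = \frac{1}{- \frac{4433}{5}} = - \frac{5}{4433}$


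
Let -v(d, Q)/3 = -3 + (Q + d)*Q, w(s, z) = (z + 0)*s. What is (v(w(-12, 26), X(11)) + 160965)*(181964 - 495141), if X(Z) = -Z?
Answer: -47075200755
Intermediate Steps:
w(s, z) = s*z (w(s, z) = z*s = s*z)
v(d, Q) = 9 - 3*Q*(Q + d) (v(d, Q) = -3*(-3 + (Q + d)*Q) = -3*(-3 + Q*(Q + d)) = 9 - 3*Q*(Q + d))
(v(w(-12, 26), X(11)) + 160965)*(181964 - 495141) = ((9 - 3*(-1*11)**2 - 3*(-1*11)*(-12*26)) + 160965)*(181964 - 495141) = ((9 - 3*(-11)**2 - 3*(-11)*(-312)) + 160965)*(-313177) = ((9 - 3*121 - 10296) + 160965)*(-313177) = ((9 - 363 - 10296) + 160965)*(-313177) = (-10650 + 160965)*(-313177) = 150315*(-313177) = -47075200755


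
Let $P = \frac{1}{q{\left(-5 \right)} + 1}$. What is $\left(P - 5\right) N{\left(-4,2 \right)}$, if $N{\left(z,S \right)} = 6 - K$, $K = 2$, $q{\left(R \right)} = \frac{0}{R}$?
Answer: $-16$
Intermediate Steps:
$q{\left(R \right)} = 0$
$P = 1$ ($P = \frac{1}{0 + 1} = 1^{-1} = 1$)
$N{\left(z,S \right)} = 4$ ($N{\left(z,S \right)} = 6 - 2 = 4$)
$\left(P - 5\right) N{\left(-4,2 \right)} = \left(1 - 5\right) 4 = \left(-4\right) 4 = -16$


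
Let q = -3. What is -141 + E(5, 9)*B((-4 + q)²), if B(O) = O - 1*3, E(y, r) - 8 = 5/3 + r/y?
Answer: 5797/15 ≈ 386.47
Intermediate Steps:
E(y, r) = 29/3 + r/y (E(y, r) = 8 + (5/3 + r/y) = 29/3 + r/y)
B(O) = -3 + O (B(O) = O - 3 = -3 + O)
-141 + E(5, 9)*B((-4 + q)²) = -141 + (29/3 + 9/5)*(-3 + (-4 - 3)²) = -141 + (29/3 + 9*(⅕))*(-3 + (-7)²) = -141 + (29/3 + 9/5)*(-3 + 49) = -141 + (172/15)*46 = -141 + 7912/15 = 5797/15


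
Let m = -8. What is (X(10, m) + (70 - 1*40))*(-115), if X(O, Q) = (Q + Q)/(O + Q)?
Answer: -2530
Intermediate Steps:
X(O, Q) = 2*Q/(O + Q) (X(O, Q) = (2*Q)/(O + Q) = 2*Q/(O + Q))
(X(10, m) + (70 - 1*40))*(-115) = (2*(-8)/(10 - 8) + (70 - 1*40))*(-115) = (2*(-8)/2 + (70 - 40))*(-115) = (2*(-8)*(½) + 30)*(-115) = (-8 + 30)*(-115) = 22*(-115) = -2530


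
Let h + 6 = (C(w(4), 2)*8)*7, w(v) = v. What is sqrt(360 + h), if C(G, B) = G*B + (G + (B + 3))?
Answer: sqrt(1306) ≈ 36.139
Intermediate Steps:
C(G, B) = 3 + B + G + B*G (C(G, B) = B*G + (G + (3 + B)) = B*G + (3 + B + G) = 3 + B + G + B*G)
h = 946 (h = -6 + ((3 + 2 + 4 + 2*4)*8)*7 = -6 + ((3 + 2 + 4 + 8)*8)*7 = -6 + (17*8)*7 = -6 + 136*7 = -6 + 952 = 946)
sqrt(360 + h) = sqrt(360 + 946) = sqrt(1306)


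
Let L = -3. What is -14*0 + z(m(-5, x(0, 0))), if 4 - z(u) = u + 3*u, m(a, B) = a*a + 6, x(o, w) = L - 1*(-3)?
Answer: -120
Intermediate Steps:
x(o, w) = 0 (x(o, w) = -3 - 1*(-3) = -3 + 3 = 0)
m(a, B) = 6 + a**2 (m(a, B) = a**2 + 6 = 6 + a**2)
z(u) = 4 - 4*u (z(u) = 4 - (u + 3*u) = 4 - 4*u)
-14*0 + z(m(-5, x(0, 0))) = -14*0 + (4 - 4*(6 + (-5)**2)) = 0 + (4 - 4*(6 + 25)) = 0 + (4 - 4*31) = 0 + (4 - 124) = 0 - 120 = -120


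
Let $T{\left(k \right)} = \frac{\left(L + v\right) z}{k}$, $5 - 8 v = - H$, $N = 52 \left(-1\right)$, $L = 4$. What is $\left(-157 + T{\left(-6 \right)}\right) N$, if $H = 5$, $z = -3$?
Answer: $\frac{16055}{2} \approx 8027.5$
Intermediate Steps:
$N = -52$
$v = \frac{5}{4}$ ($v = \frac{5}{8} - \frac{\left(-1\right) 5}{8} = \frac{5}{8} - - \frac{5}{8} = \frac{5}{8} + \frac{5}{8} = \frac{5}{4} \approx 1.25$)
$T{\left(k \right)} = - \frac{63}{4 k}$ ($T{\left(k \right)} = \frac{\left(4 + \frac{5}{4}\right) \left(-3\right)}{k} = \frac{\frac{21}{4} \left(-3\right)}{k} = - \frac{63}{4 k}$)
$\left(-157 + T{\left(-6 \right)}\right) N = \left(-157 - \frac{63}{4 \left(-6\right)}\right) \left(-52\right) = \left(-157 - - \frac{21}{8}\right) \left(-52\right) = \left(-157 + \frac{21}{8}\right) \left(-52\right) = \left(- \frac{1235}{8}\right) \left(-52\right) = \frac{16055}{2}$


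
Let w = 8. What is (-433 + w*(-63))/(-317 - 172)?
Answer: 937/489 ≈ 1.9162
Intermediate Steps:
(-433 + w*(-63))/(-317 - 172) = (-433 + 8*(-63))/(-317 - 172) = (-433 - 504)/(-489) = -937*(-1/489) = 937/489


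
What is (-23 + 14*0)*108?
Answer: -2484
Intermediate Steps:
(-23 + 14*0)*108 = (-23 + 0)*108 = -23*108 = -2484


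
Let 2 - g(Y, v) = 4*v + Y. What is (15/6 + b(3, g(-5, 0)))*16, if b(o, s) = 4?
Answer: 104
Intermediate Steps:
g(Y, v) = 2 - Y - 4*v (g(Y, v) = 2 - (4*v + Y) = 2 - (Y + 4*v) = 2 + (-Y - 4*v) = 2 - Y - 4*v)
(15/6 + b(3, g(-5, 0)))*16 = (15/6 + 4)*16 = (15*(⅙) + 4)*16 = (5/2 + 4)*16 = (13/2)*16 = 104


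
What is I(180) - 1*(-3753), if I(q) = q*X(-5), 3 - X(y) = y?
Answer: 5193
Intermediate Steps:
X(y) = 3 - y
I(q) = 8*q (I(q) = q*(3 - 1*(-5)) = q*(3 + 5) = q*8 = 8*q)
I(180) - 1*(-3753) = 8*180 - 1*(-3753) = 1440 + 3753 = 5193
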